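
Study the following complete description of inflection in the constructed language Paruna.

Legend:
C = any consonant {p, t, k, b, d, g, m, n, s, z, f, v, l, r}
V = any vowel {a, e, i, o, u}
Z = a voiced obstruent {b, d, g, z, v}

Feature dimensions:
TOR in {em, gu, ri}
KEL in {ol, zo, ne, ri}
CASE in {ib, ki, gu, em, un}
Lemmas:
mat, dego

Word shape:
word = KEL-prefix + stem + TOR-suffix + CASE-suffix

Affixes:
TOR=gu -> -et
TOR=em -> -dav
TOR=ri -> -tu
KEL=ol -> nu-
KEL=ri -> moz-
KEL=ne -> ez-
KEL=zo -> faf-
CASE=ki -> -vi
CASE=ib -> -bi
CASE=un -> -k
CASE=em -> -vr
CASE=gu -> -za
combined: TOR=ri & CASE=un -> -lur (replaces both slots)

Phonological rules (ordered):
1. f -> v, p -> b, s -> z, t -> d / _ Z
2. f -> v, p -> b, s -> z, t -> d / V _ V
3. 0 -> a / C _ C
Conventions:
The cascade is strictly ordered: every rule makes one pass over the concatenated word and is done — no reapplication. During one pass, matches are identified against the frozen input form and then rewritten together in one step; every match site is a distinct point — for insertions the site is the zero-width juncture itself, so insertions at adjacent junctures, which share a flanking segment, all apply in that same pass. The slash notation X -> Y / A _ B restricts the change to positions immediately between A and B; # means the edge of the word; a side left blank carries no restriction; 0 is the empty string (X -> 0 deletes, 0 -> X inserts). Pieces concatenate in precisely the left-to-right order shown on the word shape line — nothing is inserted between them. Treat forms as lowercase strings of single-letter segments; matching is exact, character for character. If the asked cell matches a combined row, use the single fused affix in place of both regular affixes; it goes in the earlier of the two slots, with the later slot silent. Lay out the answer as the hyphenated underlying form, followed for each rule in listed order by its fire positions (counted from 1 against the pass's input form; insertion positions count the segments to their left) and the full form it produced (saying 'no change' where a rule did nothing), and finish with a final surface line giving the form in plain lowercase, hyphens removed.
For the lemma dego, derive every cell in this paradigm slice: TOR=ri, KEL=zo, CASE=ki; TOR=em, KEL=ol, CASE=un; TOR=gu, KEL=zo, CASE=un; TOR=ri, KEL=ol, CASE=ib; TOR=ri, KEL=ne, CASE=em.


cell TOR=ri, KEL=zo, CASE=ki:
underlying: faf-dego-tu-vi
1. f -> v, p -> b, s -> z, t -> d / _ Z: fires at position(s) 3: favdegotuvi
2. f -> v, p -> b, s -> z, t -> d / V _ V: fires at position(s) 8: favdegoduvi
3. 0 -> a / C _ C: inserts after position(s) 3: favadegoduvi
surface: favadegoduvi

cell TOR=em, KEL=ol, CASE=un:
underlying: nu-dego-dav-k
1. f -> v, p -> b, s -> z, t -> d / _ Z: no change
2. f -> v, p -> b, s -> z, t -> d / V _ V: no change
3. 0 -> a / C _ C: inserts after position(s) 9: nudegodavak
surface: nudegodavak

cell TOR=gu, KEL=zo, CASE=un:
underlying: faf-dego-et-k
1. f -> v, p -> b, s -> z, t -> d / _ Z: fires at position(s) 3: favdegoetk
2. f -> v, p -> b, s -> z, t -> d / V _ V: no change
3. 0 -> a / C _ C: inserts after position(s) 3, 9: favadegoetak
surface: favadegoetak

cell TOR=ri, KEL=ol, CASE=ib:
underlying: nu-dego-tu-bi
1. f -> v, p -> b, s -> z, t -> d / _ Z: no change
2. f -> v, p -> b, s -> z, t -> d / V _ V: fires at position(s) 7: nudegodubi
3. 0 -> a / C _ C: no change
surface: nudegodubi

cell TOR=ri, KEL=ne, CASE=em:
underlying: ez-dego-tu-vr
1. f -> v, p -> b, s -> z, t -> d / _ Z: no change
2. f -> v, p -> b, s -> z, t -> d / V _ V: fires at position(s) 7: ezdegoduvr
3. 0 -> a / C _ C: inserts after position(s) 2, 9: ezadegoduvar
surface: ezadegoduvar


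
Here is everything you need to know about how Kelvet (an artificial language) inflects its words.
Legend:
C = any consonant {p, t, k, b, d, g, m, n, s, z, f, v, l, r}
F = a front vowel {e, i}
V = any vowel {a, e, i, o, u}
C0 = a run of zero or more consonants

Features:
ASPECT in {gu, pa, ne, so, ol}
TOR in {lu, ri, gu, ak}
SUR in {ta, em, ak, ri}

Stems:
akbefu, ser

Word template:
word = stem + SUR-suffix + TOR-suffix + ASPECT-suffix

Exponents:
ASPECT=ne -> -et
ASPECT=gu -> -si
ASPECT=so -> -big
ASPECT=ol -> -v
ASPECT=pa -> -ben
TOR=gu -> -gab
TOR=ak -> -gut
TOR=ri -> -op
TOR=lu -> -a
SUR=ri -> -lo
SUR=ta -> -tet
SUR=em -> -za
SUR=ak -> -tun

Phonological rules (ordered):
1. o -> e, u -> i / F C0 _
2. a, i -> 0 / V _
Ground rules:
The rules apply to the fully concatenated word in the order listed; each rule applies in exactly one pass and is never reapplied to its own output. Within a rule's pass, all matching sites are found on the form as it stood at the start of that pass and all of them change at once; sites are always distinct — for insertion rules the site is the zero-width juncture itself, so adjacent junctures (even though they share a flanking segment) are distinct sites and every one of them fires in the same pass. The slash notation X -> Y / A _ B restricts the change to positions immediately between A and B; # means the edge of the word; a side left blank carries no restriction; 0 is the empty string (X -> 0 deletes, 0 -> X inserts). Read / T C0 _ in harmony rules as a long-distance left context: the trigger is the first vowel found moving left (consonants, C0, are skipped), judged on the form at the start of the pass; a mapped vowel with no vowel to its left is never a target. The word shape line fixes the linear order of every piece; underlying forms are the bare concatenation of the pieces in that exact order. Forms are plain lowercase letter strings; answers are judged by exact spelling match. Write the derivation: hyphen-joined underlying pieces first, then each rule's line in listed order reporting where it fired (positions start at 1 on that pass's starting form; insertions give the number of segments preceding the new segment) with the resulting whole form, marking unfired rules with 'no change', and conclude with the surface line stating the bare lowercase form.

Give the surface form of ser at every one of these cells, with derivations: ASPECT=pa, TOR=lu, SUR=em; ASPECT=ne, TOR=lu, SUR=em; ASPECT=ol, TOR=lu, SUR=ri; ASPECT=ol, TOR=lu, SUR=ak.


cell ASPECT=pa, TOR=lu, SUR=em:
underlying: ser-za-a-ben
1. o -> e, u -> i / F C0 _: no change
2. a, i -> 0 / V _: fires at position(s) 6: serzaben
surface: serzaben

cell ASPECT=ne, TOR=lu, SUR=em:
underlying: ser-za-a-et
1. o -> e, u -> i / F C0 _: no change
2. a, i -> 0 / V _: fires at position(s) 6: serzaet
surface: serzaet

cell ASPECT=ol, TOR=lu, SUR=ri:
underlying: ser-lo-a-v
1. o -> e, u -> i / F C0 _: fires at position(s) 5: serleav
2. a, i -> 0 / V _: fires at position(s) 6: serlev
surface: serlev

cell ASPECT=ol, TOR=lu, SUR=ak:
underlying: ser-tun-a-v
1. o -> e, u -> i / F C0 _: fires at position(s) 5: sertinav
2. a, i -> 0 / V _: no change
surface: sertinav


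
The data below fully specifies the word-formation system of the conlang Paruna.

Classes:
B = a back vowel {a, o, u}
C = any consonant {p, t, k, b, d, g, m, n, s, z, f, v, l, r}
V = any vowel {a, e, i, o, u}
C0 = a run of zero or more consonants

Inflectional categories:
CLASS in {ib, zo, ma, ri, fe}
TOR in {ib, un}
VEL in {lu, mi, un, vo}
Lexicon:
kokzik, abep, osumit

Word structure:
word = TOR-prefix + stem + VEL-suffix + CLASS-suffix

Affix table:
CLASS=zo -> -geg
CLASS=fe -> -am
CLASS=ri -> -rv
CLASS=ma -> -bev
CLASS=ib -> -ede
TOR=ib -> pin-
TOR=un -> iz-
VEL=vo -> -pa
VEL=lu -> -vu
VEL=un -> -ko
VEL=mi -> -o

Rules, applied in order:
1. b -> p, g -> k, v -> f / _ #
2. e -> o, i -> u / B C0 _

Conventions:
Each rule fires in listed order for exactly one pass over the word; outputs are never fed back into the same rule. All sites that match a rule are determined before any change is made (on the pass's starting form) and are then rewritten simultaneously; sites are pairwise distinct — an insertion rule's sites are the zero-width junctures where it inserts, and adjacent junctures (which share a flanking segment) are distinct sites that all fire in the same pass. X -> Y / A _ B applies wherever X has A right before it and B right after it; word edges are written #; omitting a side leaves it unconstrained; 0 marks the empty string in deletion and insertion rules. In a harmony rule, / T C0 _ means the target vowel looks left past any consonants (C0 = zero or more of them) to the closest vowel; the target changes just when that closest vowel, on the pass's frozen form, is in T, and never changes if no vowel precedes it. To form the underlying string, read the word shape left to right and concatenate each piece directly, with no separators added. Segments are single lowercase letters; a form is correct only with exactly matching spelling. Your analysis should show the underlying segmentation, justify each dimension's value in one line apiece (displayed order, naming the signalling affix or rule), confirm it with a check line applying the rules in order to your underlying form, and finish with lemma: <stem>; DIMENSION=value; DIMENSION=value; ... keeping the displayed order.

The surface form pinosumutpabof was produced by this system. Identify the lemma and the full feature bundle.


underlying: pin-osumit-pa-bev
CLASS=ma - signalled by the affix -bev
TOR=ib - signalled by the affix pin-
VEL=vo - signalled by the affix -pa
check: pinosumitpabev -> pinosumitpabef -> pinosumutpabof
lemma: osumit; CLASS=ma; TOR=ib; VEL=vo


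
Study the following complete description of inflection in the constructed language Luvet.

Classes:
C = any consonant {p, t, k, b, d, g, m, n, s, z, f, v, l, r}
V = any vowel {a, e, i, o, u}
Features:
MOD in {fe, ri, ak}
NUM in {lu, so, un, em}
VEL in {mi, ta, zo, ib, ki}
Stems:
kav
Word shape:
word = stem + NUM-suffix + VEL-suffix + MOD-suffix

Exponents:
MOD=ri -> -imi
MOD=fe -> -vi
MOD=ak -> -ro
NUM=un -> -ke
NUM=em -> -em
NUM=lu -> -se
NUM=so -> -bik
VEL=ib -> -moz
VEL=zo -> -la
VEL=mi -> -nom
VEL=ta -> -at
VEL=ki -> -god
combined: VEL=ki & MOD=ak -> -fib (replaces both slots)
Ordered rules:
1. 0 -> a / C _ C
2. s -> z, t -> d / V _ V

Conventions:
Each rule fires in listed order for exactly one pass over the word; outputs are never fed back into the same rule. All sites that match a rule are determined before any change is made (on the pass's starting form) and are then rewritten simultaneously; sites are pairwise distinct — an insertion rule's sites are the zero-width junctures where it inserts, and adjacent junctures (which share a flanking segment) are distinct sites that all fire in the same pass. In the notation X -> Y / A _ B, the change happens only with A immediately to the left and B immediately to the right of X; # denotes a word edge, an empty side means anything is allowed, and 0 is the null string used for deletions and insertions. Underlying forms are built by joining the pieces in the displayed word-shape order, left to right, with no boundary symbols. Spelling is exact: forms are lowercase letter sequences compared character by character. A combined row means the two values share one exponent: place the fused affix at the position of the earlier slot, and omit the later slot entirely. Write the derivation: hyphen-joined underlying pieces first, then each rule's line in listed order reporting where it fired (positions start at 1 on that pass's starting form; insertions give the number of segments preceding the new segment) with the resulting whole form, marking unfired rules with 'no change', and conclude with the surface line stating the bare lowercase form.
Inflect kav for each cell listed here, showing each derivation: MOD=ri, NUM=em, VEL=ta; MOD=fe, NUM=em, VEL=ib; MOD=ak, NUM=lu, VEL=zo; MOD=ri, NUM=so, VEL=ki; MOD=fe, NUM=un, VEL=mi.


cell MOD=ri, NUM=em, VEL=ta:
underlying: kav-em-at-imi
1. 0 -> a / C _ C: no change
2. s -> z, t -> d / V _ V: fires at position(s) 7: kavemadimi
surface: kavemadimi

cell MOD=fe, NUM=em, VEL=ib:
underlying: kav-em-moz-vi
1. 0 -> a / C _ C: inserts after position(s) 5, 8: kavemamozavi
2. s -> z, t -> d / V _ V: no change
surface: kavemamozavi

cell MOD=ak, NUM=lu, VEL=zo:
underlying: kav-se-la-ro
1. 0 -> a / C _ C: inserts after position(s) 3: kavaselaro
2. s -> z, t -> d / V _ V: fires at position(s) 5: kavazelaro
surface: kavazelaro

cell MOD=ri, NUM=so, VEL=ki:
underlying: kav-bik-god-imi
1. 0 -> a / C _ C: inserts after position(s) 3, 6: kavabikagodimi
2. s -> z, t -> d / V _ V: no change
surface: kavabikagodimi

cell MOD=fe, NUM=un, VEL=mi:
underlying: kav-ke-nom-vi
1. 0 -> a / C _ C: inserts after position(s) 3, 8: kavakenomavi
2. s -> z, t -> d / V _ V: no change
surface: kavakenomavi


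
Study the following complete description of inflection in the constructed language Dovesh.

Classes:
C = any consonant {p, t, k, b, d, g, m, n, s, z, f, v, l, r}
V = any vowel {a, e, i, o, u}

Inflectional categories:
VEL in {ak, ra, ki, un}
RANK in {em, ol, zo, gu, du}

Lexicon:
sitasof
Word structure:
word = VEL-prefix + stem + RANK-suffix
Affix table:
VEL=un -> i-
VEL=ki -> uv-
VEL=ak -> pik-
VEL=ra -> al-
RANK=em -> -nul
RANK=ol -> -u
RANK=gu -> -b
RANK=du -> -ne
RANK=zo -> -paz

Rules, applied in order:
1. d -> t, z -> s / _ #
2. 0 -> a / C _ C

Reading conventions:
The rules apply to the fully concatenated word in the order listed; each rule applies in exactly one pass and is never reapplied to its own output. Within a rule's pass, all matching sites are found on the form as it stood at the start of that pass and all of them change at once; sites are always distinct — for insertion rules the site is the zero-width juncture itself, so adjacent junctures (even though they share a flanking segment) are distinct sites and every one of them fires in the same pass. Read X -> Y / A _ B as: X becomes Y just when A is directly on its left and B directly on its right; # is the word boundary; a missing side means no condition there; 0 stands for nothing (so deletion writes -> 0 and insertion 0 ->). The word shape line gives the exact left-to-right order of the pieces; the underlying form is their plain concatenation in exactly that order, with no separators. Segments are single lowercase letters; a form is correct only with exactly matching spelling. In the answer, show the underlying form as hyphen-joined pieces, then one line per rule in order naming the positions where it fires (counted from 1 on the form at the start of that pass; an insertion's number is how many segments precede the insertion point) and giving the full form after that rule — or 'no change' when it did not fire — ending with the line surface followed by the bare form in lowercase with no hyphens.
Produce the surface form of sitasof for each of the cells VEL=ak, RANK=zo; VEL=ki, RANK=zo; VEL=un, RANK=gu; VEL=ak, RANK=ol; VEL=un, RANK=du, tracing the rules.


cell VEL=ak, RANK=zo:
underlying: pik-sitasof-paz
1. d -> t, z -> s / _ #: fires at position(s) 13: piksitasofpas
2. 0 -> a / C _ C: inserts after position(s) 3, 10: pikasitasofapas
surface: pikasitasofapas

cell VEL=ki, RANK=zo:
underlying: uv-sitasof-paz
1. d -> t, z -> s / _ #: fires at position(s) 12: uvsitasofpas
2. 0 -> a / C _ C: inserts after position(s) 2, 9: uvasitasofapas
surface: uvasitasofapas

cell VEL=un, RANK=gu:
underlying: i-sitasof-b
1. d -> t, z -> s / _ #: no change
2. 0 -> a / C _ C: inserts after position(s) 8: isitasofab
surface: isitasofab

cell VEL=ak, RANK=ol:
underlying: pik-sitasof-u
1. d -> t, z -> s / _ #: no change
2. 0 -> a / C _ C: inserts after position(s) 3: pikasitasofu
surface: pikasitasofu

cell VEL=un, RANK=du:
underlying: i-sitasof-ne
1. d -> t, z -> s / _ #: no change
2. 0 -> a / C _ C: inserts after position(s) 8: isitasofane
surface: isitasofane


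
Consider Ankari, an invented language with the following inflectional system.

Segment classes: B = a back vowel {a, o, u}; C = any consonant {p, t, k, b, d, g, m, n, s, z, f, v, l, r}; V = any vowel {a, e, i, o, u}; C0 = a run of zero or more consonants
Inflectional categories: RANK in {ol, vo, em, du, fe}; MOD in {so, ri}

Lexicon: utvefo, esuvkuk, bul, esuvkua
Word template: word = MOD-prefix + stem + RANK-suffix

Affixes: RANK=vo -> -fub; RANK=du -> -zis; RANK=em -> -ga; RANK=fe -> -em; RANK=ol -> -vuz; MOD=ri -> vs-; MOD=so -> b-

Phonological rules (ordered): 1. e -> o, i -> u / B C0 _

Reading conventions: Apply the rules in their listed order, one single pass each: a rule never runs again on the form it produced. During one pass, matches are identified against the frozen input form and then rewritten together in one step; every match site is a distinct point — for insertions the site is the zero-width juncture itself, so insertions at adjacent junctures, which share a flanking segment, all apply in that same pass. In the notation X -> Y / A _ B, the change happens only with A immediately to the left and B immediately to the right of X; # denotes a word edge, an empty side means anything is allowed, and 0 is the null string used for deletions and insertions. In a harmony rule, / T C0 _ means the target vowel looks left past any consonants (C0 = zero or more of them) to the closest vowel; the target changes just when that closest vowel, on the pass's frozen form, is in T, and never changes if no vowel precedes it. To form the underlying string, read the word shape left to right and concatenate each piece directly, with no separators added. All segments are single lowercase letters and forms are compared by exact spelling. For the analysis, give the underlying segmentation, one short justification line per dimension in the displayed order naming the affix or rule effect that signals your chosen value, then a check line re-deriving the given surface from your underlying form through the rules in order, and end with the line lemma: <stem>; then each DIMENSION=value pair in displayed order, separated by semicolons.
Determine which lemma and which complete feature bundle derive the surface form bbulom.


underlying: b-bul-em
RANK=fe - signalled by the affix -em
MOD=so - signalled by the affix b-
check: bbulem -> bbulom
lemma: bul; RANK=fe; MOD=so


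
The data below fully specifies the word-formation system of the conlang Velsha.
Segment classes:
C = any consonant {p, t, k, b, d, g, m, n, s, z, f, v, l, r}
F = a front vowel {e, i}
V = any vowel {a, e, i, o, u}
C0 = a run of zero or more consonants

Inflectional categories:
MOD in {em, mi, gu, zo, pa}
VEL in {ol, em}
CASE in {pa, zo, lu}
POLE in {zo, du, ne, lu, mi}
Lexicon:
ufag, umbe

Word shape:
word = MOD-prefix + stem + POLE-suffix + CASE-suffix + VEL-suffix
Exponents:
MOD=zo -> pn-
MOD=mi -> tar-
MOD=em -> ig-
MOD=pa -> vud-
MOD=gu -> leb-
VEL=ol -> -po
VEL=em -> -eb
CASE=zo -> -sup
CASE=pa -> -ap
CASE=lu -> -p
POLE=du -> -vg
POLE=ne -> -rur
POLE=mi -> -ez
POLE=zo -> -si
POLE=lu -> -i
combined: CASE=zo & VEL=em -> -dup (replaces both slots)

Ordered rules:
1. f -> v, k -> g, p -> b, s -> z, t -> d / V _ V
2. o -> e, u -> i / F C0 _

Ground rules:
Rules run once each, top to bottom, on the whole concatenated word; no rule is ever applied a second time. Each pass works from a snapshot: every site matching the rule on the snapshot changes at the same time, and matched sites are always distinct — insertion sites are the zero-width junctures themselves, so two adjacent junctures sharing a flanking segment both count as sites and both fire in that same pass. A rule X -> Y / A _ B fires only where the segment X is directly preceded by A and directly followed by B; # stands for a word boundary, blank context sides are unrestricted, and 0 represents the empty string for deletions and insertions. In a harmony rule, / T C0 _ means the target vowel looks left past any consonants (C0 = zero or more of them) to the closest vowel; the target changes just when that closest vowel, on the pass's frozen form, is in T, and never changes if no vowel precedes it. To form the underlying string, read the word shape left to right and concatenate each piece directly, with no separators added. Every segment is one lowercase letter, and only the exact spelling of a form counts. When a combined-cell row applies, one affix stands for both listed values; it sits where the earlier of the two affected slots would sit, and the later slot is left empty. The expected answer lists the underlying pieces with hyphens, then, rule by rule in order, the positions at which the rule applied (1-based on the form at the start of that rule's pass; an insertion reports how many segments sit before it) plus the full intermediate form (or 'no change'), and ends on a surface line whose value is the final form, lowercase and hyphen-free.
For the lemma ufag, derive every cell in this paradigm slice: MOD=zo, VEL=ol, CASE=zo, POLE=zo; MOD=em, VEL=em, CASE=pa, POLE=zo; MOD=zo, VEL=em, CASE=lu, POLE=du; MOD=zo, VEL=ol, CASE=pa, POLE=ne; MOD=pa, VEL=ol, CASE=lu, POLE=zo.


cell MOD=zo, VEL=ol, CASE=zo, POLE=zo:
underlying: pn-ufag-si-sup-po
1. f -> v, k -> g, p -> b, s -> z, t -> d / V _ V: fires at position(s) 4, 9: pnuvagsizuppo
2. o -> e, u -> i / F C0 _: fires at position(s) 10: pnuvagsizippo
surface: pnuvagsizippo

cell MOD=em, VEL=em, CASE=pa, POLE=zo:
underlying: ig-ufag-si-ap-eb
1. f -> v, k -> g, p -> b, s -> z, t -> d / V _ V: fires at position(s) 4, 10: iguvagsiabeb
2. o -> e, u -> i / F C0 _: fires at position(s) 3: igivagsiabeb
surface: igivagsiabeb

cell MOD=zo, VEL=em, CASE=lu, POLE=du:
underlying: pn-ufag-vg-p-eb
1. f -> v, k -> g, p -> b, s -> z, t -> d / V _ V: fires at position(s) 4: pnuvagvgpeb
2. o -> e, u -> i / F C0 _: no change
surface: pnuvagvgpeb

cell MOD=zo, VEL=ol, CASE=pa, POLE=ne:
underlying: pn-ufag-rur-ap-po
1. f -> v, k -> g, p -> b, s -> z, t -> d / V _ V: fires at position(s) 4: pnuvagrurappo
2. o -> e, u -> i / F C0 _: no change
surface: pnuvagrurappo

cell MOD=pa, VEL=ol, CASE=lu, POLE=zo:
underlying: vud-ufag-si-p-po
1. f -> v, k -> g, p -> b, s -> z, t -> d / V _ V: fires at position(s) 5: vuduvagsippo
2. o -> e, u -> i / F C0 _: fires at position(s) 12: vuduvagsippe
surface: vuduvagsippe


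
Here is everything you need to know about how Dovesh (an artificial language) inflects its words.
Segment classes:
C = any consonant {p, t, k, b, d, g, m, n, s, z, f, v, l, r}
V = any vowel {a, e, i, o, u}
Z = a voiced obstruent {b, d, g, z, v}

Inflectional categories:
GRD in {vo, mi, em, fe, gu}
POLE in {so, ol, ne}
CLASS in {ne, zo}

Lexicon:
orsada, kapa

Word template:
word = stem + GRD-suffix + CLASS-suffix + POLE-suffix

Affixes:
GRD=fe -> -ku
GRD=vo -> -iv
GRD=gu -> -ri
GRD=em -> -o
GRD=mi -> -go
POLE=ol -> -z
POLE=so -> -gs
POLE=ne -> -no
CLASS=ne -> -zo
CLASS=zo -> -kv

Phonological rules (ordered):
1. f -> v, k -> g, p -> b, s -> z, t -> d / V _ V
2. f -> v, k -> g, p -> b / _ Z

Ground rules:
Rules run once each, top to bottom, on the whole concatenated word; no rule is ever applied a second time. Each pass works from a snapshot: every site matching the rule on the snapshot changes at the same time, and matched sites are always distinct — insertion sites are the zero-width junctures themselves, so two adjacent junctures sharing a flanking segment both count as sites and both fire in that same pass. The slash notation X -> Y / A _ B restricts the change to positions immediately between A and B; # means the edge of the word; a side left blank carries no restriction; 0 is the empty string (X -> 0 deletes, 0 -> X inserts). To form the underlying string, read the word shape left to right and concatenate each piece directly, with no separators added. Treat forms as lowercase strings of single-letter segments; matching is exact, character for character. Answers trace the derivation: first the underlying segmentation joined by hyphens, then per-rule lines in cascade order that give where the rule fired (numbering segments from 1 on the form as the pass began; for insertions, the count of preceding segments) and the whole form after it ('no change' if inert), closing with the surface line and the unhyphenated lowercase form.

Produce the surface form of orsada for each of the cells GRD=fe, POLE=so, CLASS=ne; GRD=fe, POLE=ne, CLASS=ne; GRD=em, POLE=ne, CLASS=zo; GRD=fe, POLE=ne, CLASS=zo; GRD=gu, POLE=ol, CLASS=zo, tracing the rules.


cell GRD=fe, POLE=so, CLASS=ne:
underlying: orsada-ku-zo-gs
1. f -> v, k -> g, p -> b, s -> z, t -> d / V _ V: fires at position(s) 7: orsadaguzogs
2. f -> v, k -> g, p -> b / _ Z: no change
surface: orsadaguzogs

cell GRD=fe, POLE=ne, CLASS=ne:
underlying: orsada-ku-zo-no
1. f -> v, k -> g, p -> b, s -> z, t -> d / V _ V: fires at position(s) 7: orsadaguzono
2. f -> v, k -> g, p -> b / _ Z: no change
surface: orsadaguzono

cell GRD=em, POLE=ne, CLASS=zo:
underlying: orsada-o-kv-no
1. f -> v, k -> g, p -> b, s -> z, t -> d / V _ V: no change
2. f -> v, k -> g, p -> b / _ Z: fires at position(s) 8: orsadaogvno
surface: orsadaogvno

cell GRD=fe, POLE=ne, CLASS=zo:
underlying: orsada-ku-kv-no
1. f -> v, k -> g, p -> b, s -> z, t -> d / V _ V: fires at position(s) 7: orsadagukvno
2. f -> v, k -> g, p -> b / _ Z: fires at position(s) 9: orsadagugvno
surface: orsadagugvno

cell GRD=gu, POLE=ol, CLASS=zo:
underlying: orsada-ri-kv-z
1. f -> v, k -> g, p -> b, s -> z, t -> d / V _ V: no change
2. f -> v, k -> g, p -> b / _ Z: fires at position(s) 9: orsadarigvz
surface: orsadarigvz


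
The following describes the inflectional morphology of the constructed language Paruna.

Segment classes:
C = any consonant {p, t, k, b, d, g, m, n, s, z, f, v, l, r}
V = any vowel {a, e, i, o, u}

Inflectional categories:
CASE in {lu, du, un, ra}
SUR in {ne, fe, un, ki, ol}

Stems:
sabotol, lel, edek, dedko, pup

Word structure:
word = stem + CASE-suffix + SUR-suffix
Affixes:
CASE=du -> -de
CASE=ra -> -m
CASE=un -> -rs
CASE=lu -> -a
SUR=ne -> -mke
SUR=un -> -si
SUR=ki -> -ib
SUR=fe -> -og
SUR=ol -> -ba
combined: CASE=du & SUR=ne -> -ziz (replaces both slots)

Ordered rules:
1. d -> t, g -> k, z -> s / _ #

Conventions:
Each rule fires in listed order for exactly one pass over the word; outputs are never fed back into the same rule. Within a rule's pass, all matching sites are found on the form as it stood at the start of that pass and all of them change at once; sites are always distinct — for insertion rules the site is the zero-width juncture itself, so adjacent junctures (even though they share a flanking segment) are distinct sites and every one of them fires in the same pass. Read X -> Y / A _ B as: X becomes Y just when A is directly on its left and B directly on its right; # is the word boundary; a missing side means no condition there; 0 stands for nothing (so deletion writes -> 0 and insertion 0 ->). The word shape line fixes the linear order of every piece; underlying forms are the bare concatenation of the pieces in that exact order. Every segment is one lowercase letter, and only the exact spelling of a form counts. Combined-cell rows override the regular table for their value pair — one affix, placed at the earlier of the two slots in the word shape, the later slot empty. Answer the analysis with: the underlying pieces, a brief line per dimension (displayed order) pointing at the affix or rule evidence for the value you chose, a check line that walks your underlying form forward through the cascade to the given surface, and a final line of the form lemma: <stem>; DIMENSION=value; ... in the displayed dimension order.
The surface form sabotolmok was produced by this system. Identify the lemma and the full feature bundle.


underlying: sabotol-m-og
CASE=ra - signalled by the affix -m
SUR=fe - signalled by the affix -og
check: sabotolmog -> sabotolmok
lemma: sabotol; CASE=ra; SUR=fe


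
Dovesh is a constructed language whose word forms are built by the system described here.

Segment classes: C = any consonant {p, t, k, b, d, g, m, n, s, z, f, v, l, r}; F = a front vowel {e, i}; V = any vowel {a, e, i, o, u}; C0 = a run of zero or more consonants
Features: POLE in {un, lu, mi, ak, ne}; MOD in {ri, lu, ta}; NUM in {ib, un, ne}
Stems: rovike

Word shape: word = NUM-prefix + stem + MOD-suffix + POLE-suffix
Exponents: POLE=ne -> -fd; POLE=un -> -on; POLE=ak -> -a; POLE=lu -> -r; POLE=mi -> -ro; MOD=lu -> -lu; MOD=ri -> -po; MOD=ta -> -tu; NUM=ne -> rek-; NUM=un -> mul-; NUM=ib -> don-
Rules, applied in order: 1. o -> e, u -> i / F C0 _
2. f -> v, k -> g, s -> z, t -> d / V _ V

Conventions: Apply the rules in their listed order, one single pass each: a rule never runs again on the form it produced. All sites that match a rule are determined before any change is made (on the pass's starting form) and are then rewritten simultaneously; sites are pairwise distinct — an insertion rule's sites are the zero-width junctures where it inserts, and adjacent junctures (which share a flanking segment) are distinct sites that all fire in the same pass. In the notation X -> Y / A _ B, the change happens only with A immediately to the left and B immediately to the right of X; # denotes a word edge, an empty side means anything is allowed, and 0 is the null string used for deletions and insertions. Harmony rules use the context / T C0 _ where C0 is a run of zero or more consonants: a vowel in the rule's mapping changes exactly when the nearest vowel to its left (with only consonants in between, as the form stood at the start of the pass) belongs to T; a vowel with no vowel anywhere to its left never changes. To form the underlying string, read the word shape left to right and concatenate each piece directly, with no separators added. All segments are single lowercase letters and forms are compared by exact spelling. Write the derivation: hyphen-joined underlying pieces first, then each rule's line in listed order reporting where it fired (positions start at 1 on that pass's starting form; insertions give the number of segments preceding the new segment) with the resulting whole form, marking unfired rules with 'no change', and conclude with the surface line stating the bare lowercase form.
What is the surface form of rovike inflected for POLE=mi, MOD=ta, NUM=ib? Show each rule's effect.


underlying: don-rovike-tu-ro
1. o -> e, u -> i / F C0 _: fires at position(s) 11: donroviketiro
2. f -> v, k -> g, s -> z, t -> d / V _ V: fires at position(s) 8, 10: donrovigediro
surface: donrovigediro


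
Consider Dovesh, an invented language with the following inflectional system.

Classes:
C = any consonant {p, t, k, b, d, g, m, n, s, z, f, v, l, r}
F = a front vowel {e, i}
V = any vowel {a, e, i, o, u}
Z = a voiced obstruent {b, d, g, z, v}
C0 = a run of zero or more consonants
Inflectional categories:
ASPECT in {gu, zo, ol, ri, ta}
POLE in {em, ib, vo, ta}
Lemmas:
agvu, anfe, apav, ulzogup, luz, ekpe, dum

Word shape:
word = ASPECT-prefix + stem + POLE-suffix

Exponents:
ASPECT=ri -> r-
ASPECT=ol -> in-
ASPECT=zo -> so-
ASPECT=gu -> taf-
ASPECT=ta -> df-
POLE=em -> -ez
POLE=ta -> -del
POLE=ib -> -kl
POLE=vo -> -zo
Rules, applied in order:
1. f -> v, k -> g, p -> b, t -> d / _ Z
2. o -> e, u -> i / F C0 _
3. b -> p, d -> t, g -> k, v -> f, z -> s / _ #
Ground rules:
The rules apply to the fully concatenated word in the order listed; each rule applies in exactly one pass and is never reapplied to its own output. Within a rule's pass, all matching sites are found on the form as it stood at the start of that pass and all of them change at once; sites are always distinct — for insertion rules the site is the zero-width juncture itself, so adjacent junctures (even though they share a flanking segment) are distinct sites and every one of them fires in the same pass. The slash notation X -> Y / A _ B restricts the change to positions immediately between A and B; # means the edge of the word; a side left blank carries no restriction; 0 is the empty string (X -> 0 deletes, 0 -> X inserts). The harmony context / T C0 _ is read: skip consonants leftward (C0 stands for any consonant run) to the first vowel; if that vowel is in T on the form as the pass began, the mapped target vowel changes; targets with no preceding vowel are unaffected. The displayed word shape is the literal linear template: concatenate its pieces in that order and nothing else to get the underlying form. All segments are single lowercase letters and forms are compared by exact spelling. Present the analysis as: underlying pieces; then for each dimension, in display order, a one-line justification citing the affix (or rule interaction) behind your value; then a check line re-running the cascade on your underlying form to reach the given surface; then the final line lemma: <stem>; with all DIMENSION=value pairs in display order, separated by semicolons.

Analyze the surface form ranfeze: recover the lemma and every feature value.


underlying: r-anfe-zo
ASPECT=ri - signalled by the affix r-
POLE=vo - signalled by the affix -zo
check: ranfezo -> ranfezo -> ranfeze -> ranfeze
lemma: anfe; ASPECT=ri; POLE=vo


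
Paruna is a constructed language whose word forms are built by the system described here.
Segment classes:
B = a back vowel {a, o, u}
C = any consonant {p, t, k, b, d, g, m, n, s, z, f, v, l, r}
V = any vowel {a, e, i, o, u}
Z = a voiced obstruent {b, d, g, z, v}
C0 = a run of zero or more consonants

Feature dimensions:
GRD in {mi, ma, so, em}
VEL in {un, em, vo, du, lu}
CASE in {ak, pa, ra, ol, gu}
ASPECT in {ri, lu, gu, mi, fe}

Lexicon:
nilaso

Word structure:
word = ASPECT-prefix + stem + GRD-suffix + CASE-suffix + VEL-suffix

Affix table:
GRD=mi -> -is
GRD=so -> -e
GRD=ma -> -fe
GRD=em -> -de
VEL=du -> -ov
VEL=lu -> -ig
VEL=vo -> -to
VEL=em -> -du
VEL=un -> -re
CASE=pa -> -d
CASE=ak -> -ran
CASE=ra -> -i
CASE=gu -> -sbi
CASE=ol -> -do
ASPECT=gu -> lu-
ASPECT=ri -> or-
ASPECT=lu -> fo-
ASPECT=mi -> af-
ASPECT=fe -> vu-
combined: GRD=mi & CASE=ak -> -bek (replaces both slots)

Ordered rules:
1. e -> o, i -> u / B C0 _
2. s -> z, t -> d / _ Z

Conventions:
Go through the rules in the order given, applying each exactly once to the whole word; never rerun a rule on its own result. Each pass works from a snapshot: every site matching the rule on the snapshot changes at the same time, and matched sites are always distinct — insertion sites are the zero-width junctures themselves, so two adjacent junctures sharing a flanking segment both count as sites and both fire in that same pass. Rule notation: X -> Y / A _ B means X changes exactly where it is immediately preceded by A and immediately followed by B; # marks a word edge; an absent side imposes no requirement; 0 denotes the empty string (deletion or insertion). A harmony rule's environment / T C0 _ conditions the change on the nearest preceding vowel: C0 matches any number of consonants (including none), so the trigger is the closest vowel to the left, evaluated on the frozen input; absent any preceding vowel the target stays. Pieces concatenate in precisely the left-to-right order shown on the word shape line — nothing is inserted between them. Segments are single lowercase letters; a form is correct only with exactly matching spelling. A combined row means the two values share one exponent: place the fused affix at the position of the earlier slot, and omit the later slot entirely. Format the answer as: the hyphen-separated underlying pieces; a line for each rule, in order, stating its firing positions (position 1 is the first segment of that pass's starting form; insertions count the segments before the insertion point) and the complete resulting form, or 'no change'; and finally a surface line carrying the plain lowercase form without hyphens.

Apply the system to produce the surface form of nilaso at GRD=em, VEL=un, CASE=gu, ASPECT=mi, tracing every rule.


underlying: af-nilaso-de-sbi-re
1. e -> o, i -> u / B C0 _: fires at position(s) 4, 10: afnulasodosbire
2. s -> z, t -> d / _ Z: fires at position(s) 11: afnulasodozbire
surface: afnulasodozbire


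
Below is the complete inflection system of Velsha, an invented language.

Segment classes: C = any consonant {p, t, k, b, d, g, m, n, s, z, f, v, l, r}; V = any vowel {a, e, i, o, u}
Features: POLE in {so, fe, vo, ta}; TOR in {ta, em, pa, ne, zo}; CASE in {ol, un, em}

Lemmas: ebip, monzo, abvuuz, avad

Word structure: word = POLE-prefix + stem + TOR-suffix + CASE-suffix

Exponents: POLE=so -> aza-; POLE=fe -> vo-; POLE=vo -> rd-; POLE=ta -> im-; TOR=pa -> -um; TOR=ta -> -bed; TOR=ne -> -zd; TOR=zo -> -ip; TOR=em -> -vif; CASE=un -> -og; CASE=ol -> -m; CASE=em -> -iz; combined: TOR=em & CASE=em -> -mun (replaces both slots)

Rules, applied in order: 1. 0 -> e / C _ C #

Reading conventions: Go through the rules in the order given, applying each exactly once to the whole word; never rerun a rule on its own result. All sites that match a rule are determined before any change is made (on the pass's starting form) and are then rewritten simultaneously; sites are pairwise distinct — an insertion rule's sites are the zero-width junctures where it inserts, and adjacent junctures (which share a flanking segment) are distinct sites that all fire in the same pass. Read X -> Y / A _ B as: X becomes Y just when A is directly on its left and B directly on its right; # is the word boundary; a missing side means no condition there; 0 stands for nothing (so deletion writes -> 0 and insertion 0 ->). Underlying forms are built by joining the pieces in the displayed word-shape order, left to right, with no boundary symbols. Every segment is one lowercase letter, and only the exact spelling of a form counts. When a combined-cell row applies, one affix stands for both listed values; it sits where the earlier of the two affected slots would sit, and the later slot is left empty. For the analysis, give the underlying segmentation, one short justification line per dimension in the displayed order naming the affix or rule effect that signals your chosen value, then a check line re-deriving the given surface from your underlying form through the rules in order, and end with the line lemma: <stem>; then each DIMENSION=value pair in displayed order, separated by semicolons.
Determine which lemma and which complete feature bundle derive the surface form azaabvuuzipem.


underlying: aza-abvuuz-ip-m
POLE=so - signalled by the affix aza-
TOR=zo - signalled by the affix -ip
CASE=ol - signalled by the affix -m
check: azaabvuuzipm -> azaabvuuzipem
lemma: abvuuz; POLE=so; TOR=zo; CASE=ol


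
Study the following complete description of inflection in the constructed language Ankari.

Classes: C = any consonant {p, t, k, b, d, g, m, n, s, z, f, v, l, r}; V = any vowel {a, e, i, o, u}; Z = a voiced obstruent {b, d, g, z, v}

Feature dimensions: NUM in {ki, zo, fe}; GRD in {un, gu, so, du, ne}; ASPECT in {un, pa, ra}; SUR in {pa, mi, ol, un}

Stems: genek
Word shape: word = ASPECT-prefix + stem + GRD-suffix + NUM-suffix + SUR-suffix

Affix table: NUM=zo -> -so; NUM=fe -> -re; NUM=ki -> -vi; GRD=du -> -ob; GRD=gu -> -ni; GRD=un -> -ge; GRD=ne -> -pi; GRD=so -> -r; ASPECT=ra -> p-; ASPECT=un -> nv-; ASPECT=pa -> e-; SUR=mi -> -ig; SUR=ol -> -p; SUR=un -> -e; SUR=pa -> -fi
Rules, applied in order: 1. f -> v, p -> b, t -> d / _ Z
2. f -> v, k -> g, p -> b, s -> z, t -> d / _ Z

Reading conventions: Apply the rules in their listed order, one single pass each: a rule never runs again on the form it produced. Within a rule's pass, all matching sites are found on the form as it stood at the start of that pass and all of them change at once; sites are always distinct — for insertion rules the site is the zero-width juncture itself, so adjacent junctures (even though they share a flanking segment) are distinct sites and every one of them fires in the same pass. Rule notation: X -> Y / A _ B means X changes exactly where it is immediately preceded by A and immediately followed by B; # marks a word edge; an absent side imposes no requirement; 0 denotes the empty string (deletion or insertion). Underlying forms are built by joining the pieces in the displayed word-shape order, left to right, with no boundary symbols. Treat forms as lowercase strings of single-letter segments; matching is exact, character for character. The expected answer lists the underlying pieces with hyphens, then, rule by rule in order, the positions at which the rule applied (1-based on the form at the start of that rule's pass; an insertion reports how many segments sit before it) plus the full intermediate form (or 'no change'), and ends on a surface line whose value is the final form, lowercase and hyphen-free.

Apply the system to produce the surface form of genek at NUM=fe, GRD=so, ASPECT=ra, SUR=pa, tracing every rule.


underlying: p-genek-r-re-fi
1. f -> v, p -> b, t -> d / _ Z: fires at position(s) 1: bgenekrrefi
2. f -> v, k -> g, p -> b, s -> z, t -> d / _ Z: no change
surface: bgenekrrefi
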